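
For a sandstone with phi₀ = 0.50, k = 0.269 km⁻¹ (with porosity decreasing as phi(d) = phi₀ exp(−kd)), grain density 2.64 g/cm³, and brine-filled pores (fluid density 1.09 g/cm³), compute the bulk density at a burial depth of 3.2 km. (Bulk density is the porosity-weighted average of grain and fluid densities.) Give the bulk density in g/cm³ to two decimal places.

2.31 g/cm³

Porosity at depth: phi = 0.5·exp(−0.269×3.2) = 0.5×0.4228 = 0.2114
Bulk density: ρ_b = (1−phi)ρ_g + phi·ρ_f = 0.7886×2.64 + 0.2114×1.09
       = 2.082 + 0.230 = 2.312 g/cm³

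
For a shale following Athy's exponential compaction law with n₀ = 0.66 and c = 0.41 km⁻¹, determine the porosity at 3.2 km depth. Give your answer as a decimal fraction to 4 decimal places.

0.1777

n = n₀·exp(−c·Z) = 0.66 × exp(−0.41 × 3.2) = 0.66 × exp(−1.312)
  = 0.66 × 0.2693 = 0.1777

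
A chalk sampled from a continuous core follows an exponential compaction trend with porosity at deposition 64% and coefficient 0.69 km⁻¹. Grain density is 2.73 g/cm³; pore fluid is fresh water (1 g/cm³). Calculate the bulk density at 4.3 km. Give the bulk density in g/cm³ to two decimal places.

Porosity at depth: n = 0.64·exp(−0.69×4.3) = 0.64×0.0515 = 0.0329
Bulk density: ρ_b = (1−n)ρ_g + n·ρ_f = 0.9671×2.73 + 0.0329×1
       = 2.640 + 0.033 = 2.673 g/cm³

2.67 g/cm³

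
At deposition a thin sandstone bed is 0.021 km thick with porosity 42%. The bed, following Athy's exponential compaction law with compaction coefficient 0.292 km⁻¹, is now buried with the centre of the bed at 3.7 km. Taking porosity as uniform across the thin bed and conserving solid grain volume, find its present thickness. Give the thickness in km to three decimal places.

Porosity at 3.7 km: φ = 0.42·exp(−0.292×3.7) = 0.1426
Solid-volume conservation: h(1−φ) = h₀(1−φ₀) ⇒ h = h₀·(1−φ₀)/(1−φ)
h = 0.021 × (1 − 0.42)/(1 − 0.1426) = 0.021 × 0.6764 = 0.0142 km

0.014 km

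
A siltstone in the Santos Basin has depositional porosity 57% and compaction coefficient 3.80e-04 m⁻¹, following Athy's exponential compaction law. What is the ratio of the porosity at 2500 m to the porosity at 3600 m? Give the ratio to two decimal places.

1.52

Working in km (1 km = 1000 m; k in km⁻¹ = k in m⁻¹ × 1000):
φ(d₁)/φ(d₂) = e^(−k·d₁)/e^(−k·d₂) = e^{k(d₂−d₁)}
= exp(0.38 × 1.1) = exp(0.418) = 1.5189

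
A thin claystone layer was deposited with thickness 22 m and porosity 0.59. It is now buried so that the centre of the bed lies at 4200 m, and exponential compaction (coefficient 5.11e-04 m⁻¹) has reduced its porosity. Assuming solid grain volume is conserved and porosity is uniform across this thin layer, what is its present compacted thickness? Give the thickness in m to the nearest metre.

Working in km (1 km = 1000 m; c in km⁻¹ = c in m⁻¹ × 1000):
Porosity at 4.2 km: phi = 0.59·exp(−0.511×4.2) = 0.0690
Solid-volume conservation: h(1−phi) = h₀(1−phi₀) ⇒ h = h₀·(1−phi₀)/(1−phi)
h = 0.022 × (1 − 0.59)/(1 − 0.0690) = 0.022 × 0.4404 = 0.0097 km

10 m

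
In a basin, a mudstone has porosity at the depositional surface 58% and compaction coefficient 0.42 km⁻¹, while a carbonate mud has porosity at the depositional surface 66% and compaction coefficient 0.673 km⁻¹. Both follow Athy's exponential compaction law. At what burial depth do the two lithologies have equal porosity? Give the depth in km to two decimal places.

0.51 km

Set phi₀ₐ e^(−βₐd) = phi₀ᵦ e^(−βᵦd) ⇒ ln(phi₀ₐ/phi₀ᵦ) = (βₐ − βᵦ)·d
d = ln(0.58/0.66) / (0.42 − 0.673) = -0.1292 / -0.253 = 0.511 km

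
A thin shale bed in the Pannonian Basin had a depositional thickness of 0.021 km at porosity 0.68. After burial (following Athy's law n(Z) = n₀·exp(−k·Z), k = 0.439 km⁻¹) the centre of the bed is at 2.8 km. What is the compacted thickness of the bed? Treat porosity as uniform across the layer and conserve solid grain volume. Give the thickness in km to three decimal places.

Porosity at 2.8 km: n = 0.68·exp(−0.439×2.8) = 0.1989
Solid-volume conservation: h(1−n) = h₀(1−n₀) ⇒ h = h₀·(1−n₀)/(1−n)
h = 0.021 × (1 − 0.68)/(1 − 0.1989) = 0.021 × 0.3995 = 0.0084 km

0.008 km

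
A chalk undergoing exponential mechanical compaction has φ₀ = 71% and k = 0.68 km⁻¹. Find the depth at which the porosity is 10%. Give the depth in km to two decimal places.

Invert Athy's law: d = ln(φ₀/φ) / k
d = ln(0.71/0.1) / 0.68 = ln(7.1) / 0.68 = 1.9601 / 0.68 = 2.882 km

2.88 km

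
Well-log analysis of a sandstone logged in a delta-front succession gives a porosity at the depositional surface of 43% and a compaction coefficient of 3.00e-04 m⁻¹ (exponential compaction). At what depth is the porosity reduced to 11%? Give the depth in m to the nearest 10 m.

4540 m

Working in km (1 km = 1000 m; c in km⁻¹ = c in m⁻¹ × 1000):
Invert Athy's law: Z = ln(n₀/n) / c
Z = ln(0.43/0.11) / 0.3 = ln(3.909) / 0.3 = 1.3633 / 0.3 = 4.544 km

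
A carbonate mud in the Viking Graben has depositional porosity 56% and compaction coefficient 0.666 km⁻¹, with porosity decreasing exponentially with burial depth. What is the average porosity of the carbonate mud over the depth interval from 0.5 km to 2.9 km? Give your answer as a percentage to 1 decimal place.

20.0%

⟨phi⟩ = (1/(d₂−d₁)) ∫ phi₀ e^(−cd) dd = phi₀·(e^(−c·d₁) − e^(−c·d₂)) / (c·(d₂−d₁))
e^(−0.666×0.5) = 0.7168; e^(−0.666×2.9) = 0.1449
⟨phi⟩ = 0.56 × (0.7168 − 0.1449) / (0.666 × 2.4) = 0.56 × 0.3577 = 0.2003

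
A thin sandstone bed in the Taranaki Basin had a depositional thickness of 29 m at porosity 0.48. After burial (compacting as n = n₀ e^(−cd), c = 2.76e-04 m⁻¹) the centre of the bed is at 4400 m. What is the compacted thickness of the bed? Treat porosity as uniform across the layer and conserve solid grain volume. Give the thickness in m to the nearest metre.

18 m

Working in km (1 km = 1000 m; c in km⁻¹ = c in m⁻¹ × 1000):
Porosity at 4.4 km: n = 0.48·exp(−0.276×4.4) = 0.1425
Solid-volume conservation: h(1−n) = h₀(1−n₀) ⇒ h = h₀·(1−n₀)/(1−n)
h = 0.029 × (1 − 0.48)/(1 − 0.1425) = 0.029 × 0.6064 = 0.0176 km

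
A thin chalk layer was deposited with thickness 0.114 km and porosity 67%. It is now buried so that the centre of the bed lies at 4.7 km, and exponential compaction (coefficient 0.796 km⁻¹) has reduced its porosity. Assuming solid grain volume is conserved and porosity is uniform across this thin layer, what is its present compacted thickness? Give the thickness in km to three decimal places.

Porosity at 4.7 km: n = 0.67·exp(−0.796×4.7) = 0.0159
Solid-volume conservation: h(1−n) = h₀(1−n₀) ⇒ h = h₀·(1−n₀)/(1−n)
h = 0.114 × (1 − 0.67)/(1 − 0.0159) = 0.114 × 0.3353 = 0.0382 km

0.038 km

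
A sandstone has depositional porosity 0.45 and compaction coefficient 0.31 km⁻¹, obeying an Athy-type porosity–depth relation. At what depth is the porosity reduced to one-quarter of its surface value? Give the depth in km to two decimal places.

4.47 km

phi/phi₀ = 1/4 ⇒ exp(−c·z) = 1/4 ⇒ z = ln(4) / c
z = 1.3863 / 0.31 = 4.472 km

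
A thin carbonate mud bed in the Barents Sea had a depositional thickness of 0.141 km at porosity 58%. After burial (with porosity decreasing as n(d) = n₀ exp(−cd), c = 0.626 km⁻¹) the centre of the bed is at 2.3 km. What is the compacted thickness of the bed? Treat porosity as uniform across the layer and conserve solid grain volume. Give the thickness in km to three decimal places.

Porosity at 2.3 km: n = 0.58·exp(−0.626×2.3) = 0.1374
Solid-volume conservation: h(1−n) = h₀(1−n₀) ⇒ h = h₀·(1−n₀)/(1−n)
h = 0.141 × (1 − 0.58)/(1 − 0.1374) = 0.141 × 0.4869 = 0.0687 km

0.069 km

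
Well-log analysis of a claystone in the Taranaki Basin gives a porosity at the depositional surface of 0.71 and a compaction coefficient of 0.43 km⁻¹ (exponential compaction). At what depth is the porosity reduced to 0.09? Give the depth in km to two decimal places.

Invert Athy's law: d = ln(n₀/n) / β
d = ln(0.71/0.09) / 0.43 = ln(7.889) / 0.43 = 2.0655 / 0.43 = 4.803 km

4.80 km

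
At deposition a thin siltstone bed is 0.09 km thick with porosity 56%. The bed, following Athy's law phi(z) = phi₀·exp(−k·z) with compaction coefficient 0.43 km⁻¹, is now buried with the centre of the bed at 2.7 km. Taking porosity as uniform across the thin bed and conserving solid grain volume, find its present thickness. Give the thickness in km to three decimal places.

Porosity at 2.7 km: phi = 0.56·exp(−0.43×2.7) = 0.1754
Solid-volume conservation: h(1−phi) = h₀(1−phi₀) ⇒ h = h₀·(1−phi₀)/(1−phi)
h = 0.09 × (1 − 0.56)/(1 − 0.1754) = 0.09 × 0.5336 = 0.0480 km

0.048 km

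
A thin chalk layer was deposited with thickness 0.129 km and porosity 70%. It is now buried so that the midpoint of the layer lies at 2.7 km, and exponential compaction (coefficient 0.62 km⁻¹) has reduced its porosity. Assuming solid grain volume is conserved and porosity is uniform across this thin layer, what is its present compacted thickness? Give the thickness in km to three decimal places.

0.045 km

Porosity at 2.7 km: φ = 0.7·exp(−0.62×2.7) = 0.1312
Solid-volume conservation: h(1−φ) = h₀(1−φ₀) ⇒ h = h₀·(1−φ₀)/(1−φ)
h = 0.129 × (1 − 0.7)/(1 − 0.1312) = 0.129 × 0.3453 = 0.0445 km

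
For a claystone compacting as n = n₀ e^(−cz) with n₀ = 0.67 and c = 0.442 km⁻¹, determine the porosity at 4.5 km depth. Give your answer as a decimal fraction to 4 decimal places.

n = n₀·exp(−c·z) = 0.67 × exp(−0.442 × 4.5) = 0.67 × exp(−1.989)
  = 0.67 × 0.1368 = 0.0917

0.0917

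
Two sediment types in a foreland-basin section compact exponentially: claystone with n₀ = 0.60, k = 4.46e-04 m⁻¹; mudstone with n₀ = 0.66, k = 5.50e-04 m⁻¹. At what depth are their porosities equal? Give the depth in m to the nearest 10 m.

Working in km (1 km = 1000 m; k in km⁻¹ = k in m⁻¹ × 1000):
Set n₀ₐ e^(−kₐZ) = n₀ᵦ e^(−kᵦZ) ⇒ ln(n₀ₐ/n₀ᵦ) = (kₐ − kᵦ)·Z
Z = ln(0.6/0.66) / (0.446 − 0.55) = -0.0953 / -0.104 = 0.916 km

920 m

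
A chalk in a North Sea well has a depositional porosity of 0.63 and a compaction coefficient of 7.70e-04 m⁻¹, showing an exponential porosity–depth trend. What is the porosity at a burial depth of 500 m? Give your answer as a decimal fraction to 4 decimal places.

0.4287

Working in km (1 km = 1000 m; k in km⁻¹ = k in m⁻¹ × 1000):
φ = φ₀·exp(−k·Z) = 0.63 × exp(−0.77 × 0.5) = 0.63 × exp(−0.385)
  = 0.63 × 0.6805 = 0.4287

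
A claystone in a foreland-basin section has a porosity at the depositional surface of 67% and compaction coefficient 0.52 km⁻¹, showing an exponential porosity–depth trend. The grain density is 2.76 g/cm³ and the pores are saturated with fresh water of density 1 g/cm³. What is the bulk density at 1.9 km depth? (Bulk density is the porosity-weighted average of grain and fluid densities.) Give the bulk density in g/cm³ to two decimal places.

Porosity at depth: phi = 0.67·exp(−0.52×1.9) = 0.67×0.3723 = 0.2495
Bulk density: ρ_b = (1−phi)ρ_g + phi·ρ_f = 0.7505×2.76 + 0.2495×1
       = 2.072 + 0.249 = 2.321 g/cm³

2.32 g/cm³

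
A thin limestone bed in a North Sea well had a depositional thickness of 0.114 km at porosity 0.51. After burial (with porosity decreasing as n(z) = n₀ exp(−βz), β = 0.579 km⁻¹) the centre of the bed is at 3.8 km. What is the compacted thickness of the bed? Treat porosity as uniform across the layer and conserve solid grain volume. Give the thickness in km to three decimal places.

0.059 km

Porosity at 3.8 km: n = 0.51·exp(−0.579×3.8) = 0.0565
Solid-volume conservation: h(1−n) = h₀(1−n₀) ⇒ h = h₀·(1−n₀)/(1−n)
h = 0.114 × (1 − 0.51)/(1 − 0.0565) = 0.114 × 0.5193 = 0.0592 km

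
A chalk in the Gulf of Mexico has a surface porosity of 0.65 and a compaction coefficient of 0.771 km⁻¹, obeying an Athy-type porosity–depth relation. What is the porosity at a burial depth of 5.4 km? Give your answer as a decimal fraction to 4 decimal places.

0.0101

n = n₀·exp(−β·d) = 0.65 × exp(−0.771 × 5.4) = 0.65 × exp(−4.163)
  = 0.65 × 0.0156 = 0.0101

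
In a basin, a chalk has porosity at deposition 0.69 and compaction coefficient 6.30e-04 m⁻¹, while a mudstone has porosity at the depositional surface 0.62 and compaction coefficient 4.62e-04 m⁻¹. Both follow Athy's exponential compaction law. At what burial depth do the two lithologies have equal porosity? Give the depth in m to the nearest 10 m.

640 m

Working in km (1 km = 1000 m; k in km⁻¹ = k in m⁻¹ × 1000):
Set φ₀ₐ e^(−kₐZ) = φ₀ᵦ e^(−kᵦZ) ⇒ ln(φ₀ₐ/φ₀ᵦ) = (kₐ − kᵦ)·Z
Z = ln(0.69/0.62) / (0.63 − 0.462) = 0.1070 / 0.168 = 0.637 km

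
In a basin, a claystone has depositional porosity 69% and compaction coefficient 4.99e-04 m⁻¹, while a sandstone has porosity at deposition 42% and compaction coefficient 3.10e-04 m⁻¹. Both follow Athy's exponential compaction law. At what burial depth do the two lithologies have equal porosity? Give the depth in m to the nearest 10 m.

2630 m

Working in km (1 km = 1000 m; β in km⁻¹ = β in m⁻¹ × 1000):
Set n₀ₐ e^(−βₐZ) = n₀ᵦ e^(−βᵦZ) ⇒ ln(n₀ₐ/n₀ᵦ) = (βₐ − βᵦ)·Z
Z = ln(0.69/0.42) / (0.499 − 0.31) = 0.4964 / 0.189 = 2.627 km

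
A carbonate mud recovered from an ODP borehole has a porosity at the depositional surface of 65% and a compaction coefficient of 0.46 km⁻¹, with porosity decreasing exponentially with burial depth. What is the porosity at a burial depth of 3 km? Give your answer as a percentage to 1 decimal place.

16.4%

n = n₀·exp(−k·Z) = 0.65 × exp(−0.46 × 3) = 0.65 × exp(−1.38)
  = 0.65 × 0.2516 = 0.1635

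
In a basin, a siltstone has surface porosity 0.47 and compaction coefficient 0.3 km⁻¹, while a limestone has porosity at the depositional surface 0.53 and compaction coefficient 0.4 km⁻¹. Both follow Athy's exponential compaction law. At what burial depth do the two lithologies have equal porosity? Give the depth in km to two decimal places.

Set n₀ₐ e^(−βₐZ) = n₀ᵦ e^(−βᵦZ) ⇒ ln(n₀ₐ/n₀ᵦ) = (βₐ − βᵦ)·Z
Z = ln(0.47/0.53) / (0.3 − 0.4) = -0.1201 / -0.1 = 1.201 km

1.20 km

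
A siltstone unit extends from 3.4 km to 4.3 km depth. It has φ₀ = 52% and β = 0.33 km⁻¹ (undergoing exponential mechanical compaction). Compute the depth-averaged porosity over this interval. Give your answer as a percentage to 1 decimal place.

⟨φ⟩ = (1/(z₂−z₁)) ∫ φ₀ e^(−βz) dz = φ₀·(e^(−β·z₁) − e^(−β·z₂)) / (β·(z₂−z₁))
e^(−0.33×3.4) = 0.3256; e^(−0.33×4.3) = 0.2420
⟨φ⟩ = 0.52 × (0.3256 − 0.2420) / (0.33 × 0.9) = 0.52 × 0.2817 = 0.1465

14.6%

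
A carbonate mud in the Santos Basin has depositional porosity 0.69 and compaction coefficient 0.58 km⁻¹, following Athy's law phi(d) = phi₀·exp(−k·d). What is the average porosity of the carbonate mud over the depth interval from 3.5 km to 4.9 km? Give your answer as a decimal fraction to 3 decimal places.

⟨phi⟩ = (1/(d₂−d₁)) ∫ phi₀ e^(−kd) dd = phi₀·(e^(−k·d₁) − e^(−k·d₂)) / (k·(d₂−d₁))
e^(−0.58×3.5) = 0.1313; e^(−0.58×4.9) = 0.0583
⟨phi⟩ = 0.69 × (0.1313 − 0.0583) / (0.58 × 1.4) = 0.69 × 0.0899 = 0.0621

0.062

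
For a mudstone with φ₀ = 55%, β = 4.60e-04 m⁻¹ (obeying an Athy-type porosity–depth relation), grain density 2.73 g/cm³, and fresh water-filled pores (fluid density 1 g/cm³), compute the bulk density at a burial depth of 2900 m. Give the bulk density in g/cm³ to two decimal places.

2.48 g/cm³

Working in km (1 km = 1000 m; β in km⁻¹ = β in m⁻¹ × 1000):
Porosity at depth: φ = 0.55·exp(−0.46×2.9) = 0.55×0.2634 = 0.1449
Bulk density: ρ_b = (1−φ)ρ_g + φ·ρ_f = 0.8551×2.73 + 0.1449×1
       = 2.334 + 0.145 = 2.479 g/cm³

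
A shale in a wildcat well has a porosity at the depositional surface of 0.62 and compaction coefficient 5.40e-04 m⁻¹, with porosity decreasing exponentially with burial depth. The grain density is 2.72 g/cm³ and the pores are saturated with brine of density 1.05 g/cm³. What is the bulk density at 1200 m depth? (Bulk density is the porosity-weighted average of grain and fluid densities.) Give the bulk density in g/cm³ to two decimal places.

2.18 g/cm³

Working in km (1 km = 1000 m; β in km⁻¹ = β in m⁻¹ × 1000):
Porosity at depth: phi = 0.62·exp(−0.54×1.2) = 0.62×0.5231 = 0.3243
Bulk density: ρ_b = (1−phi)ρ_g + phi·ρ_f = 0.6757×2.72 + 0.3243×1.05
       = 1.838 + 0.341 = 2.178 g/cm³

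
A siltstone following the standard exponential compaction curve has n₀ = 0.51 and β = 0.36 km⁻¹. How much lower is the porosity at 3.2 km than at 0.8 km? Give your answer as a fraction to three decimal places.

0.221

n(0.8) = 0.51·e^(−0.36×0.8) = 0.3824
n(3.2) = 0.51·e^(−0.36×3.2) = 0.1612
Δn = 0.3824 − 0.1612 = 0.2212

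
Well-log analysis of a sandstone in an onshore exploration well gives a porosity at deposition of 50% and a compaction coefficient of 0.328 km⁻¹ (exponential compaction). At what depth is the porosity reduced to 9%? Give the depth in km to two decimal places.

Invert Athy's law: z = ln(phi₀/phi) / β
z = ln(0.5/0.09) / 0.328 = ln(5.556) / 0.328 = 1.7148 / 0.328 = 5.228 km

5.23 km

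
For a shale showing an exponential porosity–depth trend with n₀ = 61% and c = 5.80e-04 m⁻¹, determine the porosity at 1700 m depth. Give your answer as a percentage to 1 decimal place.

22.8%

Working in km (1 km = 1000 m; c in km⁻¹ = c in m⁻¹ × 1000):
n = n₀·exp(−c·z) = 0.61 × exp(−0.58 × 1.7) = 0.61 × exp(−0.986)
  = 0.61 × 0.3731 = 0.2276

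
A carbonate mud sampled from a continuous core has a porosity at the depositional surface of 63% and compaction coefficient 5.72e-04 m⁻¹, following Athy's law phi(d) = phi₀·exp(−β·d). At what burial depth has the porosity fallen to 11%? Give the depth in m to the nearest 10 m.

Working in km (1 km = 1000 m; β in km⁻¹ = β in m⁻¹ × 1000):
Invert Athy's law: d = ln(phi₀/phi) / β
d = ln(0.63/0.11) / 0.572 = ln(5.727) / 0.572 = 1.7452 / 0.572 = 3.051 km

3050 m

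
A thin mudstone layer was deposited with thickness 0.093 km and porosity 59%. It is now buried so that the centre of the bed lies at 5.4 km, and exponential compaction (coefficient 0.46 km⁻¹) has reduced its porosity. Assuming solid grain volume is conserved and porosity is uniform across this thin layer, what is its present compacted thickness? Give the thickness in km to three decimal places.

Porosity at 5.4 km: n = 0.59·exp(−0.46×5.4) = 0.0492
Solid-volume conservation: h(1−n) = h₀(1−n₀) ⇒ h = h₀·(1−n₀)/(1−n)
h = 0.093 × (1 − 0.59)/(1 − 0.0492) = 0.093 × 0.4312 = 0.0401 km

0.040 km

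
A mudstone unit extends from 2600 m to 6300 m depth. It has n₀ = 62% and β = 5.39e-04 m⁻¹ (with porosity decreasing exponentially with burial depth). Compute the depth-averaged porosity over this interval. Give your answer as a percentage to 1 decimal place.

Working in km (1 km = 1000 m; β in km⁻¹ = β in m⁻¹ × 1000):
⟨n⟩ = (1/(Z₂−Z₁)) ∫ n₀ e^(−βZ) dZ = n₀·(e^(−β·Z₁) − e^(−β·Z₂)) / (β·(Z₂−Z₁))
e^(−0.539×2.6) = 0.2463; e^(−0.539×6.3) = 0.0335
⟨n⟩ = 0.62 × (0.2463 − 0.0335) / (0.539 × 3.7) = 0.62 × 0.1067 = 0.0661

6.6%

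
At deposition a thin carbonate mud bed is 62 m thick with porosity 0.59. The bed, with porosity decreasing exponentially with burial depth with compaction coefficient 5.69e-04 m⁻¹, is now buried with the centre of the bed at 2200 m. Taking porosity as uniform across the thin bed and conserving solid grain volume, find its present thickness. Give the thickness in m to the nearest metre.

31 m

Working in km (1 km = 1000 m; c in km⁻¹ = c in m⁻¹ × 1000):
Porosity at 2.2 km: n = 0.59·exp(−0.569×2.2) = 0.1687
Solid-volume conservation: h(1−n) = h₀(1−n₀) ⇒ h = h₀·(1−n₀)/(1−n)
h = 0.062 × (1 − 0.59)/(1 − 0.1687) = 0.062 × 0.4932 = 0.0306 km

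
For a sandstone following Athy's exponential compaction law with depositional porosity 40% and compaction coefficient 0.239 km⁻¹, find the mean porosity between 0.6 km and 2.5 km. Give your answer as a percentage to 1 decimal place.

27.9%

⟨phi⟩ = (1/(d₂−d₁)) ∫ phi₀ e^(−kd) dd = phi₀·(e^(−k·d₁) − e^(−k·d₂)) / (k·(d₂−d₁))
e^(−0.239×0.6) = 0.8664; e^(−0.239×2.5) = 0.5502
⟨phi⟩ = 0.4 × (0.8664 − 0.5502) / (0.239 × 1.9) = 0.4 × 0.6964 = 0.2785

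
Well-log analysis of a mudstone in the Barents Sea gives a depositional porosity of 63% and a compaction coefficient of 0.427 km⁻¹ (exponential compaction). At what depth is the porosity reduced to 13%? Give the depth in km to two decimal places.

3.70 km

Invert Athy's law: d = ln(phi₀/phi) / k
d = ln(0.63/0.13) / 0.427 = ln(4.846) / 0.427 = 1.5782 / 0.427 = 3.696 km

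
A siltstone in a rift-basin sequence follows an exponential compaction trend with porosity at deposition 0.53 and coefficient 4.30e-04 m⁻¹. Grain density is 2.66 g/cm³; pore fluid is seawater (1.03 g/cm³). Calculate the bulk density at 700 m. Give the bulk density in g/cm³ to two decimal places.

Working in km (1 km = 1000 m; c in km⁻¹ = c in m⁻¹ × 1000):
Porosity at depth: phi = 0.53·exp(−0.43×0.7) = 0.53×0.7401 = 0.3922
Bulk density: ρ_b = (1−phi)ρ_g + phi·ρ_f = 0.6078×2.66 + 0.3922×1.03
       = 1.617 + 0.404 = 2.021 g/cm³

2.02 g/cm³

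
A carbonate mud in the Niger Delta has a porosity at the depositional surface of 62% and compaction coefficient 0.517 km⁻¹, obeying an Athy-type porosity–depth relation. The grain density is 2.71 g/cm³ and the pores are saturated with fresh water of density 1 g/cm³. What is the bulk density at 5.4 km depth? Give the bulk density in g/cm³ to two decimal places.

Porosity at depth: phi = 0.62·exp(−0.517×5.4) = 0.62×0.0613 = 0.0380
Bulk density: ρ_b = (1−phi)ρ_g + phi·ρ_f = 0.9620×2.71 + 0.0380×1
       = 2.607 + 0.038 = 2.645 g/cm³

2.64 g/cm³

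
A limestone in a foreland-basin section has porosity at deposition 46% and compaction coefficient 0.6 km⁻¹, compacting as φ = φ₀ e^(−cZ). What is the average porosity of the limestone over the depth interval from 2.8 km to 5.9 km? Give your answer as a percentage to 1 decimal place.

⟨φ⟩ = (1/(Z₂−Z₁)) ∫ φ₀ e^(−cZ) dZ = φ₀·(e^(−c·Z₁) − e^(−c·Z₂)) / (c·(Z₂−Z₁))
e^(−0.6×2.8) = 0.1864; e^(−0.6×5.9) = 0.0290
⟨φ⟩ = 0.46 × (0.1864 − 0.0290) / (0.6 × 3.1) = 0.46 × 0.0846 = 0.0389

3.9%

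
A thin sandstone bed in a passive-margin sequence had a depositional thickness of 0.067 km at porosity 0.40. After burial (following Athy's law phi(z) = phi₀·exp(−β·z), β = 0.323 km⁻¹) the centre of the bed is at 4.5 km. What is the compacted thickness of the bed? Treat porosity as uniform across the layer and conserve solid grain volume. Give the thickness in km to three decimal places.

0.044 km

Porosity at 4.5 km: phi = 0.4·exp(−0.323×4.5) = 0.0935
Solid-volume conservation: h(1−phi) = h₀(1−phi₀) ⇒ h = h₀·(1−phi₀)/(1−phi)
h = 0.067 × (1 − 0.4)/(1 − 0.0935) = 0.067 × 0.6619 = 0.0443 km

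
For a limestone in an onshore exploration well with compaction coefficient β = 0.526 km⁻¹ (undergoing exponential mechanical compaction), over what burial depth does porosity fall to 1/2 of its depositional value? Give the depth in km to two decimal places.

φ/φ₀ = 1/2 ⇒ exp(−β·z) = 1/2 ⇒ z = ln(2) / β
z = 0.6931 / 0.526 = 1.318 km

1.32 km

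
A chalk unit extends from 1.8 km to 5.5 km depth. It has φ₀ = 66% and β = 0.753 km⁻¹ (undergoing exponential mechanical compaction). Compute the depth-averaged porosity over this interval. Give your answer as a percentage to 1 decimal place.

⟨φ⟩ = (1/(Z₂−Z₁)) ∫ φ₀ e^(−βZ) dZ = φ₀·(e^(−β·Z₁) − e^(−β·Z₂)) / (β·(Z₂−Z₁))
e^(−0.753×1.8) = 0.2578; e^(−0.753×5.5) = 0.0159
⟨φ⟩ = 0.66 × (0.2578 − 0.0159) / (0.753 × 3.7) = 0.66 × 0.0868 = 0.0573

5.7%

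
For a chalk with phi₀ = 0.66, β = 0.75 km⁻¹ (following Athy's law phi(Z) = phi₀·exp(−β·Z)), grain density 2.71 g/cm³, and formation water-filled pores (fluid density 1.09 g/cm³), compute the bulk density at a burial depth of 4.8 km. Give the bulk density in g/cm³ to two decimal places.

Porosity at depth: phi = 0.66·exp(−0.75×4.8) = 0.66×0.0273 = 0.0180
Bulk density: ρ_b = (1−phi)ρ_g + phi·ρ_f = 0.9820×2.71 + 0.0180×1.09
       = 2.661 + 0.020 = 2.681 g/cm³

2.68 g/cm³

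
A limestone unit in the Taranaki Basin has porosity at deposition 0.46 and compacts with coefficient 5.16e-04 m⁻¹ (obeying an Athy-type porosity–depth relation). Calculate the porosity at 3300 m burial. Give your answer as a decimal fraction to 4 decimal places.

0.0838

Working in km (1 km = 1000 m; k in km⁻¹ = k in m⁻¹ × 1000):
n = n₀·exp(−k·Z) = 0.46 × exp(−0.516 × 3.3) = 0.46 × exp(−1.703)
  = 0.46 × 0.1822 = 0.0838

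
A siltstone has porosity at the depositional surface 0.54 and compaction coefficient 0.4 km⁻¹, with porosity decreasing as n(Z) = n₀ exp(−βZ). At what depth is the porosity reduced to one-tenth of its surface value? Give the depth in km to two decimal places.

5.76 km

n/n₀ = 1/10 ⇒ exp(−β·Z) = 1/10 ⇒ Z = ln(10) / β
Z = 2.3026 / 0.4 = 5.756 km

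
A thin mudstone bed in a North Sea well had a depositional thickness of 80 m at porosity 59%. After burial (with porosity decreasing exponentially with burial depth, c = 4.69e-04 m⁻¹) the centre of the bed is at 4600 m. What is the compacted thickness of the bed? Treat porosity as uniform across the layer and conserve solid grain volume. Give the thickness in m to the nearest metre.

35 m

Working in km (1 km = 1000 m; c in km⁻¹ = c in m⁻¹ × 1000):
Porosity at 4.6 km: n = 0.59·exp(−0.469×4.6) = 0.0682
Solid-volume conservation: h(1−n) = h₀(1−n₀) ⇒ h = h₀·(1−n₀)/(1−n)
h = 0.08 × (1 − 0.59)/(1 − 0.0682) = 0.08 × 0.4400 = 0.0352 km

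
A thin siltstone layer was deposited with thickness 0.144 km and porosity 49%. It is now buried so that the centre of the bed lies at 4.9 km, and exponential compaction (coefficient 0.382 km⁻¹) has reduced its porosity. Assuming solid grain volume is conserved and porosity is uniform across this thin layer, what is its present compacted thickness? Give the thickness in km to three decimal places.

0.079 km

Porosity at 4.9 km: n = 0.49·exp(−0.382×4.9) = 0.0754
Solid-volume conservation: h(1−n) = h₀(1−n₀) ⇒ h = h₀·(1−n₀)/(1−n)
h = 0.144 × (1 − 0.49)/(1 − 0.0754) = 0.144 × 0.5516 = 0.0794 km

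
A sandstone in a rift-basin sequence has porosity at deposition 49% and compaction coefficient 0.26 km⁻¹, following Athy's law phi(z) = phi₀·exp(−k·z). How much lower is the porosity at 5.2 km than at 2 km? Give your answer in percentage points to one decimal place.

phi(2) = 0.49·e^(−0.26×2) = 0.2913
phi(5.2) = 0.49·e^(−0.26×5.2) = 0.1268
Δphi = 0.2913 − 0.1268 = 0.1645

16.5 percentage points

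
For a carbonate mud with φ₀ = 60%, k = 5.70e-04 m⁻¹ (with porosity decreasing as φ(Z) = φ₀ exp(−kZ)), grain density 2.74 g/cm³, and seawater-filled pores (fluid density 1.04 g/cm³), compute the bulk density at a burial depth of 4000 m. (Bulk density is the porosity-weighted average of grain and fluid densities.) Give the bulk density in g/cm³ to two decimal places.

2.64 g/cm³

Working in km (1 km = 1000 m; k in km⁻¹ = k in m⁻¹ × 1000):
Porosity at depth: φ = 0.6·exp(−0.57×4) = 0.6×0.1023 = 0.0614
Bulk density: ρ_b = (1−φ)ρ_g + φ·ρ_f = 0.9386×2.74 + 0.0614×1.04
       = 2.572 + 0.064 = 2.636 g/cm³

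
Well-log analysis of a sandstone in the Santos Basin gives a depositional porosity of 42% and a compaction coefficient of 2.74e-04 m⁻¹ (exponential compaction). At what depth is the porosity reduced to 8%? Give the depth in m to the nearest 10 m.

Working in km (1 km = 1000 m; c in km⁻¹ = c in m⁻¹ × 1000):
Invert Athy's law: Z = ln(n₀/n) / c
Z = ln(0.42/0.08) / 0.274 = ln(5.25) / 0.274 = 1.6582 / 0.274 = 6.052 km

6050 m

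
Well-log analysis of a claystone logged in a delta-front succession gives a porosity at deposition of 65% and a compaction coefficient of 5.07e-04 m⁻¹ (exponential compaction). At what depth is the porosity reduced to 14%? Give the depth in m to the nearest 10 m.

3030 m

Working in km (1 km = 1000 m; k in km⁻¹ = k in m⁻¹ × 1000):
Invert Athy's law: z = ln(n₀/n) / k
z = ln(0.65/0.14) / 0.507 = ln(4.643) / 0.507 = 1.5353 / 0.507 = 3.028 km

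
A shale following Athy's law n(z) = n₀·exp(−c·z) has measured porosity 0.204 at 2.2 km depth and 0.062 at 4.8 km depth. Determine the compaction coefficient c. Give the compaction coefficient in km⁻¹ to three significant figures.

0.458 km⁻¹

Athy: n(z) = n₀ e^(−cz) ⇒ n₁/n₂ = e^{c(z₂−z₁)} ⇒ c = ln(n₁/n₂)/(z₂−z₁)
c = ln(0.204/0.062) / (4.8 − 2.2) = ln(3.29) / 2.6 = 1.1910 / 2.6 = 0.4581 km⁻¹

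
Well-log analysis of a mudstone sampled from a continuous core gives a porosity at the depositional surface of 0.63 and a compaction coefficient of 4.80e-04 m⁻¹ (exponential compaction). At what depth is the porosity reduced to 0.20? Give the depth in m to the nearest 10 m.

Working in km (1 km = 1000 m; c in km⁻¹ = c in m⁻¹ × 1000):
Invert Athy's law: z = ln(φ₀/φ) / c
z = ln(0.63/0.2) / 0.48 = ln(3.15) / 0.48 = 1.1474 / 0.48 = 2.390 km

2390 m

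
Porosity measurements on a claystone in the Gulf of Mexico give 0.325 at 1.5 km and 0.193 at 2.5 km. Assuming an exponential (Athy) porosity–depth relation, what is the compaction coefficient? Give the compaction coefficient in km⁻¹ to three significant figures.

0.521 km⁻¹

Athy: φ(Z) = φ₀ e^(−kZ) ⇒ φ₁/φ₂ = e^{k(Z₂−Z₁)} ⇒ k = ln(φ₁/φ₂)/(Z₂−Z₁)
k = ln(0.325/0.193) / (2.5 − 1.5) = ln(1.684) / 1 = 0.5211 / 1 = 0.5211 km⁻¹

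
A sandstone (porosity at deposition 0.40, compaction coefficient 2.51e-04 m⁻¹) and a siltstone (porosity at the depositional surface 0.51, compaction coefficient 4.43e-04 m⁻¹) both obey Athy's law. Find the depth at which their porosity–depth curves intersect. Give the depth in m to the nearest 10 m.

Working in km (1 km = 1000 m; k in km⁻¹ = k in m⁻¹ × 1000):
Set phi₀ₐ e^(−kₐZ) = phi₀ᵦ e^(−kᵦZ) ⇒ ln(phi₀ₐ/phi₀ᵦ) = (kₐ − kᵦ)·Z
Z = ln(0.4/0.51) / (0.251 − 0.443) = -0.2429 / -0.192 = 1.265 km

1270 m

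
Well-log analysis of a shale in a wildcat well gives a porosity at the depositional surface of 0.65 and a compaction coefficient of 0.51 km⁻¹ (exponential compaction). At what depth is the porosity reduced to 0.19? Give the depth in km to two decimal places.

Invert Athy's law: z = ln(n₀/n) / k
z = ln(0.65/0.19) / 0.51 = ln(3.421) / 0.51 = 1.2299 / 0.51 = 2.412 km

2.41 km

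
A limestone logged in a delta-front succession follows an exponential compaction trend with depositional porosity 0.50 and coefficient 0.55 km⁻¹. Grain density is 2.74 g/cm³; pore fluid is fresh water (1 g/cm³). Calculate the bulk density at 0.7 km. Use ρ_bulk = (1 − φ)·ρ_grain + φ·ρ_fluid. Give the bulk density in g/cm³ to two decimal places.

Porosity at depth: n = 0.5·exp(−0.55×0.7) = 0.5×0.6805 = 0.3402
Bulk density: ρ_b = (1−n)ρ_g + n·ρ_f = 0.6598×2.74 + 0.3402×1
       = 1.808 + 0.340 = 2.148 g/cm³

2.15 g/cm³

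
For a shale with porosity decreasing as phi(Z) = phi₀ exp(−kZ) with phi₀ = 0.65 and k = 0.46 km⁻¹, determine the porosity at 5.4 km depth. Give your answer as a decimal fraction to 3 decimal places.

phi = phi₀·exp(−k·Z) = 0.65 × exp(−0.46 × 5.4) = 0.65 × exp(−2.484)
  = 0.65 × 0.0834 = 0.0542

0.054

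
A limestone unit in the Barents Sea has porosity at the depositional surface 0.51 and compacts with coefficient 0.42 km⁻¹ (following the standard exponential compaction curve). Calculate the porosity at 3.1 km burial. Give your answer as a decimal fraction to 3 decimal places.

phi = phi₀·exp(−β·Z) = 0.51 × exp(−0.42 × 3.1) = 0.51 × exp(−1.302)
  = 0.51 × 0.2720 = 0.1387

0.139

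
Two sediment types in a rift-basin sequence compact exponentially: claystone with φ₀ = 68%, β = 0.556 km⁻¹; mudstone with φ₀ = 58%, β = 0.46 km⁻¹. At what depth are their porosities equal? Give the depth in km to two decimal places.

Set φ₀ₐ e^(−βₐz) = φ₀ᵦ e^(−βᵦz) ⇒ ln(φ₀ₐ/φ₀ᵦ) = (βₐ − βᵦ)·z
z = ln(0.68/0.58) / (0.556 − 0.46) = 0.1591 / 0.096 = 1.657 km

1.66 km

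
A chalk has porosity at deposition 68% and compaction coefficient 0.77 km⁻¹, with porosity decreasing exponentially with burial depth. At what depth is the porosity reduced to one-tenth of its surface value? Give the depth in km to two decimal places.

n/n₀ = 1/10 ⇒ exp(−β·z) = 1/10 ⇒ z = ln(10) / β
z = 2.3026 / 0.77 = 2.990 km

2.99 km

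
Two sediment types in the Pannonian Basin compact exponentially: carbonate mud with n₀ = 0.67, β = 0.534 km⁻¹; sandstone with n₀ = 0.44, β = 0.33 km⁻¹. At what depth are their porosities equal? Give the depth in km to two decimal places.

2.06 km

Set n₀ₐ e^(−βₐZ) = n₀ᵦ e^(−βᵦZ) ⇒ ln(n₀ₐ/n₀ᵦ) = (βₐ − βᵦ)·Z
Z = ln(0.67/0.44) / (0.534 − 0.33) = 0.4205 / 0.204 = 2.061 km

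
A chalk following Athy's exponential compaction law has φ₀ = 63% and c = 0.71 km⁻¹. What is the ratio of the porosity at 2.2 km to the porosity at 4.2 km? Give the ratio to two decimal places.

4.14

φ(z₁)/φ(z₂) = e^(−c·z₁)/e^(−c·z₂) = e^{c(z₂−z₁)}
= exp(0.71 × 2) = exp(1.42) = 4.1371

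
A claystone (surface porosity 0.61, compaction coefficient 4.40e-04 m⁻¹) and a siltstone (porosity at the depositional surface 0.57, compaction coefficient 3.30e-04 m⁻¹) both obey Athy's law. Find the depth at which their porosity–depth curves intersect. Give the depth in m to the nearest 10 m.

Working in km (1 km = 1000 m; k in km⁻¹ = k in m⁻¹ × 1000):
Set phi₀ₐ e^(−kₐd) = phi₀ᵦ e^(−kᵦd) ⇒ ln(phi₀ₐ/phi₀ᵦ) = (kₐ − kᵦ)·d
d = ln(0.61/0.57) / (0.44 − 0.33) = 0.0678 / 0.11 = 0.617 km

620 m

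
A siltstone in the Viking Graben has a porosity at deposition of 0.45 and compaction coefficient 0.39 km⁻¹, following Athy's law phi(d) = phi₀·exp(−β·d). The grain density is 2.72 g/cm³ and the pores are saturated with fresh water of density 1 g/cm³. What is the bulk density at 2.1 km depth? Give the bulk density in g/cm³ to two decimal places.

2.38 g/cm³

Porosity at depth: phi = 0.45·exp(−0.39×2.1) = 0.45×0.4409 = 0.1984
Bulk density: ρ_b = (1−phi)ρ_g + phi·ρ_f = 0.8016×2.72 + 0.1984×1
       = 2.180 + 0.198 = 2.379 g/cm³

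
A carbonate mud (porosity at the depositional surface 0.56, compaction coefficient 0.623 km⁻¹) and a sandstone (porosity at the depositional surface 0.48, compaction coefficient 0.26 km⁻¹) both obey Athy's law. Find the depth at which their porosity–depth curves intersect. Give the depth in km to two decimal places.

0.42 km

Set n₀ₐ e^(−cₐd) = n₀ᵦ e^(−cᵦd) ⇒ ln(n₀ₐ/n₀ᵦ) = (cₐ − cᵦ)·d
d = ln(0.56/0.48) / (0.623 − 0.26) = 0.1542 / 0.363 = 0.425 km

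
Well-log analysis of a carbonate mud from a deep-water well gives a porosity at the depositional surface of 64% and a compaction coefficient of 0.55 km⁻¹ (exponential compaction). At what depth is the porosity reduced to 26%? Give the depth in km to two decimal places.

Invert Athy's law: d = ln(n₀/n) / k
d = ln(0.64/0.26) / 0.55 = ln(2.462) / 0.55 = 0.9008 / 0.55 = 1.638 km

1.64 km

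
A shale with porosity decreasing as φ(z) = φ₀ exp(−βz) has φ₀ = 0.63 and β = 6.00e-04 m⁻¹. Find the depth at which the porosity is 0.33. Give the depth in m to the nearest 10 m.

1080 m

Working in km (1 km = 1000 m; β in km⁻¹ = β in m⁻¹ × 1000):
Invert Athy's law: z = ln(φ₀/φ) / β
z = ln(0.63/0.33) / 0.6 = ln(1.909) / 0.6 = 0.6466 / 0.6 = 1.078 km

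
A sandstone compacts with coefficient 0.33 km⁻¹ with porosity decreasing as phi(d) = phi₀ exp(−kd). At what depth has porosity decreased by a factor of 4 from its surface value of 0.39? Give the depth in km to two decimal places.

phi/phi₀ = 1/4 ⇒ exp(−k·d) = 1/4 ⇒ d = ln(4) / k
d = 1.3863 / 0.33 = 4.201 km

4.20 km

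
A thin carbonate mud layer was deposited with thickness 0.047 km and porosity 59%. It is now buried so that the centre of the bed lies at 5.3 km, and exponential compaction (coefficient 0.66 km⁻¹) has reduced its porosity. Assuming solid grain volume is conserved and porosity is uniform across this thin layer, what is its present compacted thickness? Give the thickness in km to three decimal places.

0.020 km

Porosity at 5.3 km: φ = 0.59·exp(−0.66×5.3) = 0.0179
Solid-volume conservation: h(1−φ) = h₀(1−φ₀) ⇒ h = h₀·(1−φ₀)/(1−φ)
h = 0.047 × (1 − 0.59)/(1 − 0.0179) = 0.047 × 0.4175 = 0.0196 km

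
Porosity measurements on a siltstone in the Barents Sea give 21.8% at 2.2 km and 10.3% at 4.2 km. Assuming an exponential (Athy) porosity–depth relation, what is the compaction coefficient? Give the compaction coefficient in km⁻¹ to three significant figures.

0.375 km⁻¹

Athy: n(d) = n₀ e^(−kd) ⇒ n₁/n₂ = e^{k(d₂−d₁)} ⇒ k = ln(n₁/n₂)/(d₂−d₁)
k = ln(0.218/0.103) / (4.2 − 2.2) = ln(2.117) / 2 = 0.7498 / 2 = 0.3749 km⁻¹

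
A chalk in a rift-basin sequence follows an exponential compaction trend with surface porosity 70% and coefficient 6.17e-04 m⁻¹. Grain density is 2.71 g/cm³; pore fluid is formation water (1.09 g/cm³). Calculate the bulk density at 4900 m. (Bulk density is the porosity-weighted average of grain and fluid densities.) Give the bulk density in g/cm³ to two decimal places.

Working in km (1 km = 1000 m; k in km⁻¹ = k in m⁻¹ × 1000):
Porosity at depth: n = 0.7·exp(−0.617×4.9) = 0.7×0.0486 = 0.0340
Bulk density: ρ_b = (1−n)ρ_g + n·ρ_f = 0.9660×2.71 + 0.0340×1.09
       = 2.618 + 0.037 = 2.655 g/cm³

2.65 g/cm³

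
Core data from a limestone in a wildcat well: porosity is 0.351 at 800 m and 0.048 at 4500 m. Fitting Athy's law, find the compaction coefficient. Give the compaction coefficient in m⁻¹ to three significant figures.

0.000538 m⁻¹

Working in km (1 km = 1000 m; c in km⁻¹ = c in m⁻¹ × 1000):
Athy: phi(d) = phi₀ e^(−cd) ⇒ phi₁/phi₂ = e^{c(d₂−d₁)} ⇒ c = ln(phi₁/phi₂)/(d₂−d₁)
c = ln(0.351/0.048) / (4.5 − 0.8) = ln(7.312) / 3.7 = 1.9896 / 3.7 = 0.5377 km⁻¹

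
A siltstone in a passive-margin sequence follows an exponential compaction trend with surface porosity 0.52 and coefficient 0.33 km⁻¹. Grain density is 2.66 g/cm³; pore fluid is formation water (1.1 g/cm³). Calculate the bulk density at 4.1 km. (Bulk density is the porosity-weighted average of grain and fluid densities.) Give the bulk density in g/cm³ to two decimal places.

2.45 g/cm³

Porosity at depth: n = 0.52·exp(−0.33×4.1) = 0.52×0.2585 = 0.1344
Bulk density: ρ_b = (1−n)ρ_g + n·ρ_f = 0.8656×2.66 + 0.1344×1.1
       = 2.302 + 0.148 = 2.450 g/cm³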